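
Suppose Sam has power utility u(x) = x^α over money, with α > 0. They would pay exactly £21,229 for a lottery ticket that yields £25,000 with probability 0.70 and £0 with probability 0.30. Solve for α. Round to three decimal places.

α ≈ 2.181

The lottery's expected utility is 0.70·u(25000) + 0.30·u(0) = 0.70·25000^α (since u(0) = 0 for α > 0).
Equating: 21229^α = 0.70·25000^α, i.e. 0.8492^α = 0.70.
Take logs: α = ln 0.70 / ln(21229/25000) ≈ 2.18140.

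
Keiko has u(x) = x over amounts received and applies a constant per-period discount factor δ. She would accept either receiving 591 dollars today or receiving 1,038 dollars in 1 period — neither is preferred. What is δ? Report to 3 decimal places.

δ ≈ 0.569

The payoff in 1 period is discounted by δ, so u(591) = δ·u(1038) and δ = u(591)/u(1038).
With u(x) = x: δ = 591/1038 = 0.56936.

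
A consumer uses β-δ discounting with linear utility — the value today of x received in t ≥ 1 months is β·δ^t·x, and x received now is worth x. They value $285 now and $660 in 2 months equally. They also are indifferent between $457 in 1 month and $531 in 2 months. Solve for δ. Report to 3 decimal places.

From the later pair, β·δ^1·457 = β·δ^2·531; dividing through, δ = 457/531 = 0.86064.

δ ≈ 0.861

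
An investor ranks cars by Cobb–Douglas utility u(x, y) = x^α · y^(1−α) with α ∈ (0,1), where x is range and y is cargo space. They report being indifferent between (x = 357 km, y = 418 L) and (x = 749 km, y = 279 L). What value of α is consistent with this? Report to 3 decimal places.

α ≈ 0.353

Indifference: 357^α · 418^(1−α) = 749^α · 279^(1−α).
Rearrange to (357/749)^α = (279/418)^(1−α) and take logs: α·-0.741003 = (1−α)·-0.404270.
So α/(1−α) = (-0.404270)/(-0.741003) = 0.545571, and α = 0.545571/1.545571 ≈ 0.353.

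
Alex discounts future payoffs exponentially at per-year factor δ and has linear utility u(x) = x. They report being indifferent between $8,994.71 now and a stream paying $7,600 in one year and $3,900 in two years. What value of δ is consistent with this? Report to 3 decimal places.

Equating present values: 8994.71 = 7600δ + 3900δ².
Rearranged: 3900δ² + 7600δ − 8994.71 = 0.
The positive root is δ = [−7600 + √(7600² + 4·3900·8994.71)] / (2·3900) = (−7600 + 14074.000)/7800 ≈ 0.830.

δ ≈ 0.830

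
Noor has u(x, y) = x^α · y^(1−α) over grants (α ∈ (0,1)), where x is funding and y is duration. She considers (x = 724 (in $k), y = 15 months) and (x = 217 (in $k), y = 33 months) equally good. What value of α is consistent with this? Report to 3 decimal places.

The Cobb–Douglas utilities coincide, so 724^α·15^(1−α) = 217^α·33^(1−α).
(724/217)^α = (33/15)^(1−α); take logs: α·ln(724/217) = (1−α)·ln(33/15), i.e. α·1.204894 = (1−α)·0.788457.
With A = 1.204894 and B = 0.788457: α·A = (1−α)·B, so α = B/(A+B) = 0.788457/1.993351 ≈ 0.396.

α ≈ 0.396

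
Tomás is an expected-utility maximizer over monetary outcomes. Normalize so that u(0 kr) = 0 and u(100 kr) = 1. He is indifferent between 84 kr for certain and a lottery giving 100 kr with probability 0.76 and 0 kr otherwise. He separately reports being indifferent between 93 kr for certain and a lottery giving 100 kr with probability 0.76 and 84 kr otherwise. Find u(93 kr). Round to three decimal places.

From the first indifference, u(84 kr) = 0.76·u(100 kr) + 0.24·u(0 kr) = 0.76·1 + 0.24·0 = 0.76.
Chaining: u(93 kr) = 0.76·1.00 + 0.24·0.76 = 0.9424.

0.942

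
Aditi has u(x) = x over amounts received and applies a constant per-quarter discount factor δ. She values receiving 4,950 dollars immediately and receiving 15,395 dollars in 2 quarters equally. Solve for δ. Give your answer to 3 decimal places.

δ ≈ 0.567

The payoff in 2 quarters is discounted by δ^2, so u(4950) = δ^2·u(15395) and δ^2 = u(4950)/u(15395).
With u(x) = x: δ^2 = 4950/15395 = 0.32153.
So δ = 0.32153^(1/2) ≈ 0.567.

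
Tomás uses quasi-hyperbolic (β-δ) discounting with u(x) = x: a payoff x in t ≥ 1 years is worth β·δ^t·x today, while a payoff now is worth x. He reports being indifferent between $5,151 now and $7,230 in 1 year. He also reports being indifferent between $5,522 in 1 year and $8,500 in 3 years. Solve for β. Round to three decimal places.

β ≈ 0.884

The second indifference involves only future payoffs, so β cancels: β·δ^1·5522 = β·δ^3·8500, giving δ^2 = 5522/8500 = 0.64965, so δ = 0.80601.
Substituting δ into 5151 = β·δ·7230: β = 5151/(5827.430) ≈ 0.884.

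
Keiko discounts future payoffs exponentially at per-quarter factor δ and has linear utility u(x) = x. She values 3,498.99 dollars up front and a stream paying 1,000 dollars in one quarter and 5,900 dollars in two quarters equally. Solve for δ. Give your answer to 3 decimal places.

δ ≈ 0.690

Present value of the stream is 1000·δ + 5900·δ². Indifference gives 1000δ + 5900δ² = 3498.99.
That is, 5900δ² + 1000δ − 3498.99 = 0, a quadratic in δ.
δ = (−1000 + √(1000² + 4·5900·3498.99)) / (2·5900) = (−1000 + √83576164.00) / 11800 ≈ 0.690.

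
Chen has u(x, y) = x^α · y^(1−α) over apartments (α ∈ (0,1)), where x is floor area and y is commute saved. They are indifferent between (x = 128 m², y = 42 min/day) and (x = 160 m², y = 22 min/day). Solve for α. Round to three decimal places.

α ≈ 0.743

Set the two utilities equal: 128^α·42^(1−α) = 160^α·22^(1−α).
(128/160)^α = (22/42)^(1−α); take logs: α·ln(128/160) = (1−α)·ln(22/42), i.e. α·-0.223144 = (1−α)·-0.646627.
Thus α·(-0.869771) = -0.646627, so α = -0.646627/-0.869771 ≈ 0.743.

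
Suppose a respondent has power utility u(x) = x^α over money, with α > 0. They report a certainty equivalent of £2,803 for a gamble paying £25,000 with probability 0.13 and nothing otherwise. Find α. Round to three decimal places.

Since u(0) = 0, the lottery's EU is 0.13·25000^α.
Setting u(2803) equal to that: 2803^α = 0.13·25000^α ⇒ (2803/25000)^α = 0.13.
α = ln(0.13) / ln(2803/25000) = -2.040221/-2.188186 ≈ 0.932.

α ≈ 0.932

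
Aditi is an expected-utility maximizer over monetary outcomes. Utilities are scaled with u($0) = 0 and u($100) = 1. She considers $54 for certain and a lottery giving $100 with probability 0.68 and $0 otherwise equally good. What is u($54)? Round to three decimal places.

0.680

u($54) equals the lottery's expected utility: 0.68·1 + 0.32·0 = 0.68.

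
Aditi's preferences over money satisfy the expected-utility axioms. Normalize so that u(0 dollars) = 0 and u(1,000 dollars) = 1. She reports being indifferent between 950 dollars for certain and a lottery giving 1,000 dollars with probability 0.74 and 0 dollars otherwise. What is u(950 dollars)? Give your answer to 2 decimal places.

The indifference gives u(950 dollars) = 0.74·u(1,000 dollars) + 0.26·u(0 dollars) = 0.74·1 + 0.26·0 = 0.74.

0.74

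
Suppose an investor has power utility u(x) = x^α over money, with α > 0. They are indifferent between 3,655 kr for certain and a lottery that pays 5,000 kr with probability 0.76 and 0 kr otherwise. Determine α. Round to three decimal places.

α ≈ 0.876

Since u(0) = 0, the lottery's EU is 0.76·5000^α.
Equating: 3655^α = 0.76·5000^α, i.e. 0.7310^α = 0.76.
α = ln(0.76) / ln(3655/5000) = -0.274437/-0.313342 ≈ 0.876.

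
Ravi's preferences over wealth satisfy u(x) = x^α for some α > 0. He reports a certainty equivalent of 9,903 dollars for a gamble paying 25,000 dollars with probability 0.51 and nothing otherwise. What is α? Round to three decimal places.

The lottery's expected utility is 0.51·u(25000) + 0.49·u(0) = 0.51·25000^α (since u(0) = 0 for α > 0).
Setting u(9903) equal to that: 9903^α = 0.51·25000^α ⇒ (9903/25000)^α = 0.51.
Taking logs: α·ln(9903/25000) = ln(0.51), so α = -0.673345 / -0.926038 ≈ 0.727.

α ≈ 0.727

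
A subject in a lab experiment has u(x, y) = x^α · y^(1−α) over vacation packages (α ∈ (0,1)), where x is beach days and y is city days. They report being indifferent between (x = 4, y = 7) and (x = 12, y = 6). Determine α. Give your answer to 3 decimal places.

α ≈ 0.123

Set the two utilities equal: 4^α·7^(1−α) = 12^α·6^(1−α).
(4/12)^α = (6/7)^(1−α); take logs: α·ln(4/12) = (1−α)·ln(6/7), i.e. α·-1.098612 = (1−α)·-0.154151.
With A = -1.098612 and B = -0.154151: α·A = (1−α)·B, so α = B/(A+B) = -0.154151/-1.252763 ≈ 0.123.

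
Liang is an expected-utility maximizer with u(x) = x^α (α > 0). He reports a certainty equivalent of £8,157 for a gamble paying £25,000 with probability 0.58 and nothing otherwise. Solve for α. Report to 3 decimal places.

α ≈ 0.486

EU(lottery) = 0.58·25000^α + 0.42·0 = 0.58·25000^α.
Indifference: 8157^α = 0.58·25000^α, so (8157/25000)^α = 0.58.
Taking logs: α·ln(8157/25000) = ln(0.58), so α = -0.544727 / -1.119999 ≈ 0.486.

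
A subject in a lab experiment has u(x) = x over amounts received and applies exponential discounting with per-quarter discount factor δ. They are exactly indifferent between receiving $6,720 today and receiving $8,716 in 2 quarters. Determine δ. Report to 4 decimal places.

The payoff in 2 quarters is discounted by δ^2, so u(6720) = δ^2·u(8716) and δ^2 = u(6720)/u(8716).
With u(x) = x: δ^2 = 6720/8716 = 0.77100.
So δ = 0.77100^(1/2) ≈ 0.8781.

δ ≈ 0.8781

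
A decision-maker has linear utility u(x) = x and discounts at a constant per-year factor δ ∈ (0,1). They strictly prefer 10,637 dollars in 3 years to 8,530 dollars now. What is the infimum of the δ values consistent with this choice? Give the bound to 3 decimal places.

Comparing present values: 8530 < δ^3·10637.
So δ^3 > 8530/10637 = 0.80192; taking the cube root of both positive sides preserves the inequality.
δ > (8530/10637)^(1/3) ≈ 0.929.

δ > 0.929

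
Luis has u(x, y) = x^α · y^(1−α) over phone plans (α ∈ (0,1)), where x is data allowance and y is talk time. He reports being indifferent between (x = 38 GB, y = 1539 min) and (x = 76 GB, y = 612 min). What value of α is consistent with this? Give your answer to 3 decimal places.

α ≈ 0.571

Indifference: 38^α · 1539^(1−α) = 76^α · 612^(1−α).
Rearrange to (38/76)^α = (612/1539)^(1−α) and take logs: α·-0.693147 = (1−α)·-0.922156.
Thus α·(-1.615303) = -0.922156, so α = -0.922156/-1.615303 ≈ 0.571.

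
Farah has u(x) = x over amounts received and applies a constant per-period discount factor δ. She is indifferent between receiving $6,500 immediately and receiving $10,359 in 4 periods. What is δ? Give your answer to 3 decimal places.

Equating discounted utilities: u(6500) = δ^4·u(10359) ⇒ δ^4 = u(6500)/u(10359).
With u(x) = x: δ^4 = 6500/10359 = 0.62747.
Hence δ = (0.62747)^(1/4) = 0.89002.

δ ≈ 0.890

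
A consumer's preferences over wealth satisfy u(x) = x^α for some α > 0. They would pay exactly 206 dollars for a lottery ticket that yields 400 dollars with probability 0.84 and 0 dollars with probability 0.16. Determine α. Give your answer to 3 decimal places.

The lottery's expected utility is 0.84·u(400) + 0.16·u(0) = 0.84·400^α (since u(0) = 0 for α > 0).
Setting u(206) equal to that: 206^α = 0.84·400^α ⇒ (206/400)^α = 0.84.
Taking logs: α·ln(206/400) = ln(0.84), so α = -0.174353 / -0.663588 ≈ 0.263.

α ≈ 0.263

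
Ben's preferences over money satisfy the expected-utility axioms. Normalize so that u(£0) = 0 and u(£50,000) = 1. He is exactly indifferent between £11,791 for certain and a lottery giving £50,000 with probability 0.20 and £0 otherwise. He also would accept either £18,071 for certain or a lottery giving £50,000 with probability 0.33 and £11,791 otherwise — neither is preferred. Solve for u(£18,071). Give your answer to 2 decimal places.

From the first indifference, u(£11,791) = 0.20·u(£50,000) + 0.80·u(£0) = 0.20·1 + 0.80·0 = 0.20.
The second indifference gives u(£18,071) = 0.33·u(£50,000) + 0.67·u(£11,791) = 0.33·1.00 + 0.67·0.20 = 0.4640.

0.46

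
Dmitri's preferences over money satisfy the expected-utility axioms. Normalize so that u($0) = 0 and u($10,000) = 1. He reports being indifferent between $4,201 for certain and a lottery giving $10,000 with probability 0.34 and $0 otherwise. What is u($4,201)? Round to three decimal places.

0.340

u($4,201) equals the lottery's expected utility: 0.34·1 + 0.66·0 = 0.34.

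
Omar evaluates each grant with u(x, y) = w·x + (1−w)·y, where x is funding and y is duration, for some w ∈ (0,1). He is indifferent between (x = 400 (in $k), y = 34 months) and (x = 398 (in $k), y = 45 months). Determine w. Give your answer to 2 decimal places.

w = 0.85

u(400,34) = u(398,45) means w·400 + (1−w)·34 = w·398 + (1−w)·45.
Rearranging, 2·w − 11·(1−w) = 0.
So w/(1−w) = 11/2 = 5.5000, giving w = 11/(2+11) = 0.85.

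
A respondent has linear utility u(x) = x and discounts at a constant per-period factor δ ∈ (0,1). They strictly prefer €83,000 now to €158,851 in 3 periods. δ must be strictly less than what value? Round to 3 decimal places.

δ < 0.805

Under u(x) = x this choice says 83000 > δ^3·158851.
Hence δ^3 < 83000/158851 = 0.52250, and x ↦ x^(1/3) is increasing on (0,∞).
δ < (83000/158851)^(1/3) ≈ 0.805.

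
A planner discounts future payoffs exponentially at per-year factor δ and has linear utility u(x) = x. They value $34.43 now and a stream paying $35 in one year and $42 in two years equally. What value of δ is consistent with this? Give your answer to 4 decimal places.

δ ≈ 0.5800

The stream is worth 35δ + 42δ² today, so 35δ + 42δ² = 34.43.
Rearranged: 42δ² + 35δ − 34.43 = 0.
δ = (−35 + √(35² + 4·42·34.43)) / (2·42) = (−35 + √7009.24) / 84 ≈ 0.5800.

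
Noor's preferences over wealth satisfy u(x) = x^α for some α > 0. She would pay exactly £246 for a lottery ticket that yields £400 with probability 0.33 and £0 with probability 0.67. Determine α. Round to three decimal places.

EU(lottery) = 0.33·400^α + 0.67·0 = 0.33·400^α.
Setting u(246) equal to that: 246^α = 0.33·400^α ⇒ (246/400)^α = 0.33.
Taking logs: α·ln(246/400) = ln(0.33), so α = -1.108663 / -0.486133 ≈ 2.281.

α ≈ 2.281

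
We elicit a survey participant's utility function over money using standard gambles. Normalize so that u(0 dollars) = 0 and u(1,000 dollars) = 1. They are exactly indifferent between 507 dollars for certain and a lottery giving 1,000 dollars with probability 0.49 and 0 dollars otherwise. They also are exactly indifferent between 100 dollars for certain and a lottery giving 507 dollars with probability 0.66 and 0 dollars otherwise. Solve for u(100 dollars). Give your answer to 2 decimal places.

From the first indifference, u(507 dollars) = 0.49·u(1,000 dollars) + 0.51·u(0 dollars) = 0.49·1 + 0.51·0 = 0.49.
Chaining: u(100 dollars) = 0.66·0.49 + 0.34·0.00 = 0.3234.

0.32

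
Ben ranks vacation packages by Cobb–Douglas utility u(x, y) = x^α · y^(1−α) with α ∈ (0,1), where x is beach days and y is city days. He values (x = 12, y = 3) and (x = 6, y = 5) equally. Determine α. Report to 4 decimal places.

α ≈ 0.4243

Indifference: 12^α · 3^(1−α) = 6^α · 5^(1−α).
Rearrange to (12/6)^α = (5/3)^(1−α) and take logs: α·0.6931472 = (1−α)·0.5108256.
Thus α·(1.2039728) = 0.5108256, so α = 0.5108256/1.2039728 ≈ 0.4243.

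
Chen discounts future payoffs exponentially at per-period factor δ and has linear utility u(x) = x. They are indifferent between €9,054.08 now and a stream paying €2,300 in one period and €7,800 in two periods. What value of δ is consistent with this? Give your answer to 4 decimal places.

δ ≈ 0.9400

Equating present values: 9054.08 = 2300δ + 7800δ².
So 7800δ² + 2300δ − 9054.08 = 0.
The positive root is δ = [−2300 + √(2300² + 4·7800·9054.08)] / (2·7800) = (−2300 + 16964.000)/15600 ≈ 0.9400.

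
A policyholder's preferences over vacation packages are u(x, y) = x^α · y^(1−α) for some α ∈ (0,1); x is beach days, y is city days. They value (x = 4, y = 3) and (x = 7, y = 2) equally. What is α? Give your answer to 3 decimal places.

α ≈ 0.420

Indifference: 4^α · 3^(1−α) = 7^α · 2^(1−α).
Rearrange to (4/7)^α = (2/3)^(1−α) and take logs: α·-0.559616 = (1−α)·-0.405465.
Thus α·(-0.965081) = -0.405465, so α = -0.405465/-0.965081 ≈ 0.420.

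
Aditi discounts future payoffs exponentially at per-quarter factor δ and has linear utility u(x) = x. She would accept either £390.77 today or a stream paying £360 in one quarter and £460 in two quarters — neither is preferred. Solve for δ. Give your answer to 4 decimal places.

Equating present values: 390.77 = 360δ + 460δ².
Rearranged: 460δ² + 360δ − 390.77 = 0.
By the quadratic formula (taking the positive root), δ = (−360 + √848616.80) / 920 ≈ 0.6100.

δ ≈ 0.6100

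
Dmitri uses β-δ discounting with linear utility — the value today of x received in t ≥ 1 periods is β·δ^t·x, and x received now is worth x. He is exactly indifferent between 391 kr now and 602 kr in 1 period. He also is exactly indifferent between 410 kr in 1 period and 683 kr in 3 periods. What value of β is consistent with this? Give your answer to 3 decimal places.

The second indifference involves only future payoffs, so β cancels: β·δ^1·410 = β·δ^3·683, giving δ^2 = 410/683 = 0.60029, so δ = 0.77479.
Substituting δ into 391 = β·δ·602: β = 391/(466.421) ≈ 0.838.

β ≈ 0.838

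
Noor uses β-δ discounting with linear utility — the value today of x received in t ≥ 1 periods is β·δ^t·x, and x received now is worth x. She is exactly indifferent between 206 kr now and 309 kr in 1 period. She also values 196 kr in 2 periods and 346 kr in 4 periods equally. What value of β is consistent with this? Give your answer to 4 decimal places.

Both payoffs in the second observation are in the future, so β drops out: δ^2·196 = δ^4·346 ⇒ δ^2 = 196/346 = 0.56647, so δ = 0.75264.
Now use the now-vs-future pair: 206 = β·δ·309 gives β = 206/(0.75264·309) ≈ 0.8858.

β ≈ 0.8858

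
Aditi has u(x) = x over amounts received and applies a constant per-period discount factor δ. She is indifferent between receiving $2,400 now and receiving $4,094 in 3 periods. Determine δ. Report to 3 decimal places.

δ ≈ 0.837

Equating discounted utilities: u(2400) = δ^3·u(4094) ⇒ δ^3 = u(2400)/u(4094).
With u(x) = x: δ^3 = 2400/4094 = 0.58622.
So δ = 0.58622^(1/3) ≈ 0.837.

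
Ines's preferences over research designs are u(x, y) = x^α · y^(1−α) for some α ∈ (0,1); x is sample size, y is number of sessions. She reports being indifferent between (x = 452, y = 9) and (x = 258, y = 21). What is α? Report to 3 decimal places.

Set the two utilities equal: 452^α·9^(1−α) = 258^α·21^(1−α).
(452/258)^α = (21/9)^(1−α); take logs: α·ln(452/258) = (1−α)·ln(21/9), i.e. α·0.560723 = (1−α)·0.847298.
Thus α·(1.408021) = 0.847298, so α = 0.847298/1.408021 ≈ 0.602.

α ≈ 0.602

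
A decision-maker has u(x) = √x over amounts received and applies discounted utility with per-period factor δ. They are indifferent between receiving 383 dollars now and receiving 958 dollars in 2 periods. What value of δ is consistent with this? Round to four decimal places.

The payoff in 2 periods is discounted by δ^2, so u(383) = δ^2·u(958) and δ^2 = u(383)/u(958).
Since u(x) = √x, δ^2 = √(383/958) = 0.63229.
So δ = 0.63229^(1/2) ≈ 0.7952.

δ ≈ 0.7952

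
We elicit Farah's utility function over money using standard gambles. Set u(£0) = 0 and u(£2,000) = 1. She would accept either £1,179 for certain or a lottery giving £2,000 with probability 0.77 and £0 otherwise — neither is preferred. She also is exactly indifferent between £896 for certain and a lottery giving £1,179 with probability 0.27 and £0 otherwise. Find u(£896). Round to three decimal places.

First, u(£1,179) = 0.77·u(£2,000) + 0.23·u(£0) = 0.77.
The second indifference gives u(£896) = 0.27·u(£1,179) + 0.73·u(£0) = 0.27·0.77 + 0.73·0.00 = 0.2079.

0.208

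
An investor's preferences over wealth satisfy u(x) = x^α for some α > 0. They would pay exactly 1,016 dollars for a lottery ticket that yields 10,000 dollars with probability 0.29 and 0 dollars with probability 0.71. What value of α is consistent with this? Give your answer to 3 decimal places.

α ≈ 0.541

EU(lottery) = 0.29·10000^α + 0.71·0 = 0.29·10000^α.
Setting u(1016) equal to that: 1016^α = 0.29·10000^α ⇒ (1016/10000)^α = 0.29.
α = ln(0.29) / ln(1016/10000) = -1.237874/-2.286712 ≈ 0.541.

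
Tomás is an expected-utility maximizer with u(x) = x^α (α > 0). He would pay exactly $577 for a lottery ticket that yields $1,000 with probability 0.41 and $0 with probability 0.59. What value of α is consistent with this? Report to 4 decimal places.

α ≈ 1.6213

The lottery's expected utility is 0.41·u(1000) + 0.59·u(0) = 0.41·1000^α (since u(0) = 0 for α > 0).
Setting u(577) equal to that: 577^α = 0.41·1000^α ⇒ (577/1000)^α = 0.41.
α = ln(0.41) / ln(577/1000) = -0.8915981/-0.5499130 ≈ 1.6213.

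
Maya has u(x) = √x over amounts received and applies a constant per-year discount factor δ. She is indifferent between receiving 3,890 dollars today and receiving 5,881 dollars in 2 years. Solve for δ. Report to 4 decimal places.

δ ≈ 0.9018

Indifference means u(3890) = δ^2 · u(5881), so δ^2 = u(3890)/u(5881).
With u(x) = √x: δ^2 = √3890/√5881 = √(3890/5881) = 0.81330.
So δ = 0.81330^(1/2) ≈ 0.9018.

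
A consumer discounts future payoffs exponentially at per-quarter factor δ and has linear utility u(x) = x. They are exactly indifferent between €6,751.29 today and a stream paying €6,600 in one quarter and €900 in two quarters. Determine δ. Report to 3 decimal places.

Equating present values: 6751.29 = 6600δ + 900δ².
That is, 900δ² + 6600δ − 6751.29 = 0, a quadratic in δ.
By the quadratic formula (taking the positive root), δ = (−6600 + √67864644.00) / 1800 ≈ 0.910.

δ ≈ 0.910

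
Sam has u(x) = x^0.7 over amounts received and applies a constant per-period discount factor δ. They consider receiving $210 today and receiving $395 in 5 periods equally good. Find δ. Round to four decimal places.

Indifference means u(210) = δ^5 · u(395), so δ^5 = u(210)/u(395).
Since u(x) = x^0.7, δ^5 = (210/395)^0.7 = 0.53165^0.7 = 0.64259.
So δ = 0.64259^(1/5) ≈ 0.9153.

δ ≈ 0.9153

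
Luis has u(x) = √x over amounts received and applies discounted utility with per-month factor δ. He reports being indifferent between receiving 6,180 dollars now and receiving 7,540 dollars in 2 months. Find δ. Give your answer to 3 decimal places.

The payoff in 2 months is discounted by δ^2, so u(6180) = δ^2·u(7540) and δ^2 = u(6180)/u(7540).
With u(x) = √x: δ^2 = √6180/√7540 = √(6180/7540) = 0.90533.
Hence δ = (0.90533)^(1/2) = 0.95149.

δ ≈ 0.951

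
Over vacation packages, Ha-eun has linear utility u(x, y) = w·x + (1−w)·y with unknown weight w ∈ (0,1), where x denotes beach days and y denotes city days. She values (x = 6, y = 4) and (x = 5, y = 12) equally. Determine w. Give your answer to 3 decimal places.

w = 0.889

Equating utilities: w·6 + (1−w)·4 = w·5 + (1−w)·12.
Collecting terms: w·1 = (1−w)·8.
Hence w = 8/(1+8) = 8/9 = 0.889.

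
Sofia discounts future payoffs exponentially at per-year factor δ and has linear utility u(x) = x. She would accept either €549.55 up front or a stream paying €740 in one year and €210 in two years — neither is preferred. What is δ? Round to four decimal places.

Present value of the stream is 740·δ + 210·δ². Indifference gives 740δ + 210δ² = 549.55.
That is, 210δ² + 740δ − 549.55 = 0, a quadratic in δ.
The positive root is δ = [−740 + √(740² + 4·210·549.55)] / (2·210) = (−740 + 1004.600)/420 ≈ 0.6300.

δ ≈ 0.6300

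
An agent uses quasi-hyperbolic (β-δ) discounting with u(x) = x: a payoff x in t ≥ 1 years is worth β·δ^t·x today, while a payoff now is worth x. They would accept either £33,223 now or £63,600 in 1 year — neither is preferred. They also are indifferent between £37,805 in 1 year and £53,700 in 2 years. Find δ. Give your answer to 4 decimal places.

δ ≈ 0.7040

The second indifference involves only future payoffs, so β cancels: β·δ^1·37805 = β·δ^2·53700, giving δ = 37805/53700 = 0.70400.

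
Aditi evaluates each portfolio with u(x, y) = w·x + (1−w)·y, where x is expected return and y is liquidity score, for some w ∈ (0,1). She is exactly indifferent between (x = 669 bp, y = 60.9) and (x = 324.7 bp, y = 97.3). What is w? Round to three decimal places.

Equating utilities: w·669 + (1−w)·60.9 = w·324.7 + (1−w)·97.3.
Rearranging, 344.3·w − 36.4·(1−w) = 0.
Hence w = 36.4/(344.3+36.4) = 36.4/380.7 = 0.096.

w = 0.096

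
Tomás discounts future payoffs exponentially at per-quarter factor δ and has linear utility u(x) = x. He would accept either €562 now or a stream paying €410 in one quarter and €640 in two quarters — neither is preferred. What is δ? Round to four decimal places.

δ ≈ 0.6700

Equating present values: 562 = 410δ + 640δ².
So 640δ² + 410δ − 562 = 0.
δ = (−410 + √(410² + 4·640·562)) / (2·640) = (−410 + √1606820.00) / 1280 ≈ 0.6700.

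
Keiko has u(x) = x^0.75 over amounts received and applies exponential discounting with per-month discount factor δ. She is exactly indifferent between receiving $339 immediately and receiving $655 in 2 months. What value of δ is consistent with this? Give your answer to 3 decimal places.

δ ≈ 0.781

Indifference means u(339) = δ^2 · u(655), so δ^2 = u(339)/u(655).
Since u(x) = x^0.75, δ^2 = (339/655)^0.75 = 0.51756^0.75 = 0.61020.
Hence δ = (0.61020)^(1/2) = 0.78115.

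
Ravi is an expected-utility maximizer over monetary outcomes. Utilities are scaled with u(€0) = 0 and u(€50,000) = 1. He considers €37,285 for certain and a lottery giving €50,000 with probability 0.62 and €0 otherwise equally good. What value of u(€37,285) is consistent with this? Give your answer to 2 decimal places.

By the standard-gamble method, u(€37,285) is just the indifference probability on the best outcome: 0.62.

0.62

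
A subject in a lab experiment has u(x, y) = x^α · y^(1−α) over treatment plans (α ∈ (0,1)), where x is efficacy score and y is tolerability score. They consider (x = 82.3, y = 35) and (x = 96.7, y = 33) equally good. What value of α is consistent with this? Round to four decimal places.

α ≈ 0.2674

Set the two utilities equal: 82.3^α·35^(1−α) = 96.7^α·33^(1−α).
Rearrange to (82.3/96.7)^α = (33/35)^(1−α) and take logs: α·-0.1612423 = (1−α)·-0.0588405.
With A = -0.1612423 and B = -0.0588405: α·A = (1−α)·B, so α = B/(A+B) = -0.0588405/-0.2200828 ≈ 0.2674.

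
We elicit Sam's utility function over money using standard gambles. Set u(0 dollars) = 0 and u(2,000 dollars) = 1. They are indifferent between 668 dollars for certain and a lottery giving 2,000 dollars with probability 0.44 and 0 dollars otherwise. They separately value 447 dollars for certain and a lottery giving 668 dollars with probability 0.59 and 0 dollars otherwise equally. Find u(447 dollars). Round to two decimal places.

The first gamble pins u(668 dollars): it must equal 0.44·1 + 0.56·0 = 0.44.
The second indifference gives u(447 dollars) = 0.59·u(668 dollars) + 0.41·u(0 dollars) = 0.59·0.44 + 0.41·0.00 = 0.2596.

0.26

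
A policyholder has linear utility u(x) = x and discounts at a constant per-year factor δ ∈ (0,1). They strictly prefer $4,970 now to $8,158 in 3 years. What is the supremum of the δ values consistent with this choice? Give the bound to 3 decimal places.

The preference means 4970 > δ^3·8158.
Hence δ^3 < 4970/8158 = 0.60922, and x ↦ x^(1/3) is increasing on (0,∞).
δ < (4970/8158)^(1/3) ≈ 0.848.

δ < 0.848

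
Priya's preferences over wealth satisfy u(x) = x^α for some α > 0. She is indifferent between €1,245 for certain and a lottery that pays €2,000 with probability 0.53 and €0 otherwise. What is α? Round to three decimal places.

α ≈ 1.339

EU(lottery) = 0.53·2000^α + 0.47·0 = 0.53·2000^α.
Indifference: 1245^α = 0.53·2000^α, so (1245/2000)^α = 0.53.
Taking logs: α·ln(1245/2000) = ln(0.53), so α = -0.634878 / -0.474012 ≈ 1.339.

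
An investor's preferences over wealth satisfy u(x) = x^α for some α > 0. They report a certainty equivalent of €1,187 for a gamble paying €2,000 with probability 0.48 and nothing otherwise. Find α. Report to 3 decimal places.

α ≈ 1.407

Since u(0) = 0, the lottery's EU is 0.48·2000^α.
Setting u(1187) equal to that: 1187^α = 0.48·2000^α ⇒ (1187/2000)^α = 0.48.
Taking logs: α·ln(1187/2000) = ln(0.48), so α = -0.733969 / -0.521718 ≈ 1.407.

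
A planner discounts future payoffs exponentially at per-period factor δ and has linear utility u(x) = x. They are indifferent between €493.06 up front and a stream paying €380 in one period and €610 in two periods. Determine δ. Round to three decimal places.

δ ≈ 0.640

Present value of the stream is 380·δ + 610·δ². Indifference gives 380δ + 610δ² = 493.06.
So 610δ² + 380δ − 493.06 = 0.
The positive root is δ = [−380 + √(380² + 4·610·493.06)] / (2·610) = (−380 + 1160.804)/1220 ≈ 0.640.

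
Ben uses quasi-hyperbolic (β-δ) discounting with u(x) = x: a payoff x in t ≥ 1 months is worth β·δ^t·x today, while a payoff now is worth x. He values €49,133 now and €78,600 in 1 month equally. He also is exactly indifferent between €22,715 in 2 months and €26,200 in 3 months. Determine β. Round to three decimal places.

From the later pair, β·δ^2·22715 = β·δ^3·26200; dividing through, δ = 22715/26200 = 0.86698.
Now use the now-vs-future pair: 49133 = β·δ·78600 gives β = 49133/(0.86698·78600) ≈ 0.721.

β ≈ 0.721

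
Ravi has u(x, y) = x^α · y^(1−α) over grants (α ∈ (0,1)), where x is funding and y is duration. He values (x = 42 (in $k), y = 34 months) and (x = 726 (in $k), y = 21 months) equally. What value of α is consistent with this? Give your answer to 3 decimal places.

α ≈ 0.145

Indifference: 42^α · 34^(1−α) = 726^α · 21^(1−α).
Taking logs: α·ln 42 + (1−α)·ln 34 = α·ln 726 + (1−α)·ln 21, i.e. α·-2.849880 = (1−α)·-0.481838.
With A = -2.849880 and B = -0.481838: α·A = (1−α)·B, so α = B/(A+B) = -0.481838/-3.331718 ≈ 0.145.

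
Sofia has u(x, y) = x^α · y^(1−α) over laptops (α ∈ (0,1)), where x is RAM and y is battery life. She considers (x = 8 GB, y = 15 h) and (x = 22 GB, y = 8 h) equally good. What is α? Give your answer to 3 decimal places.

α ≈ 0.383

The Cobb–Douglas utilities coincide, so 8^α·15^(1−α) = 22^α·8^(1−α).
Taking logs: α·ln 8 + (1−α)·ln 15 = α·ln 22 + (1−α)·ln 8, i.e. α·-1.011601 = (1−α)·-0.628609.
So α/(1−α) = (-0.628609)/(-1.011601) = 0.621400, and α = 0.621400/1.621400 ≈ 0.383.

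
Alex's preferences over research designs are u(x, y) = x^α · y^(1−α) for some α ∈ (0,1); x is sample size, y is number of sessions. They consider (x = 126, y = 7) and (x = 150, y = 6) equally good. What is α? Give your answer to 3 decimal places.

α ≈ 0.469

The Cobb–Douglas utilities coincide, so 126^α·7^(1−α) = 150^α·6^(1−α).
Rearrange to (126/150)^α = (6/7)^(1−α) and take logs: α·-0.174353 = (1−α)·-0.154151.
Thus α·(-0.328504) = -0.154151, so α = -0.154151/-0.328504 ≈ 0.469.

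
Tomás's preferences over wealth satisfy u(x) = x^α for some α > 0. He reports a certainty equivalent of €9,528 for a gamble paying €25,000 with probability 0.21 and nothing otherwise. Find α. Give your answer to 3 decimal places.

The lottery's expected utility is 0.21·u(25000) + 0.79·u(0) = 0.21·25000^α (since u(0) = 0 for α > 0).
Indifference: 9528^α = 0.21·25000^α, so (9528/25000)^α = 0.21.
α = ln(0.21) / ln(9528/25000) = -1.560648/-0.964641 ≈ 1.618.

α ≈ 1.618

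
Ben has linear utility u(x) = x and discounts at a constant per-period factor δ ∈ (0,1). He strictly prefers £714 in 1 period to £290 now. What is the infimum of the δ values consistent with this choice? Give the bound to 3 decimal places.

The preference means 290 < δ·714.
So δ > 290/714 = 0.40616.

δ > 0.406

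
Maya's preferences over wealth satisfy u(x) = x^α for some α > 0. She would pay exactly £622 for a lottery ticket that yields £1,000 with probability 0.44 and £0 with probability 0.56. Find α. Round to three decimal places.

EU(lottery) = 0.44·1000^α + 0.56·0 = 0.44·1000^α.
Setting u(622) equal to that: 622^α = 0.44·1000^α ⇒ (622/1000)^α = 0.44.
Taking logs: α·ln(622/1000) = ln(0.44), so α = -0.820981 / -0.474815 ≈ 1.729.

α ≈ 1.729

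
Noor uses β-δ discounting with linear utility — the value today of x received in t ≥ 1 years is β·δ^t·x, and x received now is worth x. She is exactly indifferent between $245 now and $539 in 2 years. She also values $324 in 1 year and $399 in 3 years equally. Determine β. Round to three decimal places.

β ≈ 0.560

From the later pair, β·δ^1·324 = β·δ^3·399; dividing through, δ^2 = 324/399 = 0.81203, so δ = 0.90113.
The first indifference: 245 = β·δ^2·539, so β = 245/(δ^2·539) = 245/(0.81203·539) ≈ 0.560.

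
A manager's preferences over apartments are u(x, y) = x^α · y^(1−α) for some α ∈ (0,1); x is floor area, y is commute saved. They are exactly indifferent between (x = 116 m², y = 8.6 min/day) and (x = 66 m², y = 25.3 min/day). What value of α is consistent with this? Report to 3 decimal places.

Indifference: 116^α · 8.6^(1−α) = 66^α · 25.3^(1−α).
Rearrange to (116/66)^α = (25.3/8.6)^(1−α) and take logs: α·0.563935 = (1−α)·1.079042.
Thus α·(1.642977) = 1.079042, so α = 1.079042/1.642977 ≈ 0.657.

α ≈ 0.657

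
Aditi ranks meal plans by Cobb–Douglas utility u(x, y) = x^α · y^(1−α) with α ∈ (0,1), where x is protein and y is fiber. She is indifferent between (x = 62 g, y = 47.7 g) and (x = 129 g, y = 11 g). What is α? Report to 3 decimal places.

α ≈ 0.667

Set the two utilities equal: 62^α·47.7^(1−α) = 129^α·11^(1−α).
(62/129)^α = (11/47.7)^(1−α); take logs: α·ln(62/129) = (1−α)·ln(11/47.7), i.e. α·-0.732678 = (1−α)·-1.467036.
With A = -0.732678 and B = -1.467036: α·A = (1−α)·B, so α = B/(A+B) = -1.467036/-2.199714 ≈ 0.667.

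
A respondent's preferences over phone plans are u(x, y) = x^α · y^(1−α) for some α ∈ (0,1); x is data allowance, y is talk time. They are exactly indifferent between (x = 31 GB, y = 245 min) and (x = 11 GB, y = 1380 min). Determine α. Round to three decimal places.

α ≈ 0.625

Set the two utilities equal: 31^α·245^(1−α) = 11^α·1380^(1−α).
Rearrange to (31/11)^α = (1380/245)^(1−α) and take logs: α·1.036092 = (1−α)·1.728581.
Thus α·(2.764673) = 1.728581, so α = 1.728581/2.764673 ≈ 0.625.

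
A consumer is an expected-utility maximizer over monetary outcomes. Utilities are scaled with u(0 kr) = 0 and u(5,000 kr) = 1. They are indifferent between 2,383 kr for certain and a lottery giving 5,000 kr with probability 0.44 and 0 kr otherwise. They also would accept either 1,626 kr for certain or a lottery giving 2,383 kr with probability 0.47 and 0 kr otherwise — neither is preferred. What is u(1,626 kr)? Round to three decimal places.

From the first indifference, u(2,383 kr) = 0.44·u(5,000 kr) + 0.56·u(0 kr) = 0.44·1 + 0.56·0 = 0.44.
Then u(1,626 kr) = 0.47·u(2,383 kr) + 0.53·u(0 kr) = 0.47·0.44 + 0.53·0.00 = 0.2068.

0.207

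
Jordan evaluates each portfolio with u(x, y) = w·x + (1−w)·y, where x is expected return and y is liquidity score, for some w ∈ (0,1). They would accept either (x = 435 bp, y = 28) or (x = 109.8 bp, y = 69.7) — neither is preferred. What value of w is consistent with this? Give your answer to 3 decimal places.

Equating utilities: w·435 + (1−w)·28 = w·109.8 + (1−w)·69.7.
Rearranging, 325.2·w − 41.7·(1−w) = 0.
The marginal rate of substitution is 41.7/325.2, so w = 41.7/(325.2+41.7) = 0.114.

w = 0.114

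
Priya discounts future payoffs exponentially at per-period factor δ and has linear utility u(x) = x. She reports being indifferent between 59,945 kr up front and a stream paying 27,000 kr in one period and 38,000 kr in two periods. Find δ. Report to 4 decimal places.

δ ≈ 0.9500

Equating present values: 59945 = 27000δ + 38000δ².
Rearranged: 38000δ² + 27000δ − 59945 = 0.
δ = (−27000 + √(27000² + 4·38000·59945)) / (2·38000) = (−27000 + √9840640000.00) / 76000 ≈ 0.9500.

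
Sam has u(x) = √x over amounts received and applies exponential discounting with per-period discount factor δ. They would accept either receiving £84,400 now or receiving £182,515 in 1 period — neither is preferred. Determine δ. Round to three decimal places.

The payoff in 1 period is discounted by δ, so u(84400) = δ·u(182515) and δ = u(84400)/u(182515).
With u(x) = √x: δ = √84400/√182515 = √(84400/182515) = 0.68002.

δ ≈ 0.680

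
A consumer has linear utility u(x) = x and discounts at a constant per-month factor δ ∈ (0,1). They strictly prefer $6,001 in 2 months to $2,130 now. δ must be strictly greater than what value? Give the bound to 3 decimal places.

The preference means 2130 < δ^2·6001.
So δ^2 > 2130/6001 = 0.35494; taking the square root of both positive sides preserves the inequality.
δ > (2130/6001)^(1/2) ≈ 0.596.

δ > 0.596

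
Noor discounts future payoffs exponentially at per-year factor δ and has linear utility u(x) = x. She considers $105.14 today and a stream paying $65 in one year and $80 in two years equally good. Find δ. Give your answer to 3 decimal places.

The stream is worth 65δ + 80δ² today, so 65δ + 80δ² = 105.14.
That is, 80δ² + 65δ − 105.14 = 0, a quadratic in δ.
By the quadratic formula (taking the positive root), δ = (−65 + √37869.80) / 160 ≈ 0.810.

δ ≈ 0.810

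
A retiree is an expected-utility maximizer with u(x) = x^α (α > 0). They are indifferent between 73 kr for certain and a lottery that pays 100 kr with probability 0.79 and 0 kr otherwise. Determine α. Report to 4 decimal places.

α ≈ 0.7490

The lottery's expected utility is 0.79·u(100) + 0.21·u(0) = 0.79·100^α (since u(0) = 0 for α > 0).
Setting u(73) equal to that: 73^α = 0.79·100^α ⇒ (73/100)^α = 0.79.
Take logs: α = ln 0.79 / ln(73/100) ≈ 0.749013.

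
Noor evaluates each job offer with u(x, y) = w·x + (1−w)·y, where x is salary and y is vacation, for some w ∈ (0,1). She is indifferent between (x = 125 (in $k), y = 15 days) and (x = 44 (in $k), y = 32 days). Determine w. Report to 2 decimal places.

Indifference: w·125 + (1−w)·15 = w·44 + (1−w)·32.
Collecting terms: w·81 = (1−w)·17.
Hence w = 17/(81+17) = 17/98 = 0.17.

w = 0.17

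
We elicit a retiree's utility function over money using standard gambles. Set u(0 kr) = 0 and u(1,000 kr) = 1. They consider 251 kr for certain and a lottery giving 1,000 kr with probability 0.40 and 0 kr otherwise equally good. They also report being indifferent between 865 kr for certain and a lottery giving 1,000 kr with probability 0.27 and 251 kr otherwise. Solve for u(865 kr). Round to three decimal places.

0.562

First, u(251 kr) = 0.40·u(1,000 kr) + 0.60·u(0 kr) = 0.40.
The second indifference gives u(865 kr) = 0.27·u(1,000 kr) + 0.73·u(251 kr) = 0.27·1.00 + 0.73·0.40 = 0.5620.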